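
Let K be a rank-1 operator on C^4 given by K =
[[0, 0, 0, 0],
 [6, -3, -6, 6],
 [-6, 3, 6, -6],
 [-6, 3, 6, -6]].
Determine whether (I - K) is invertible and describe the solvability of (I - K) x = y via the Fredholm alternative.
(I - K) is invertible (det(I - K) = 4 ≠ 0), so for every y in C^4 the equation (I - K) x = y has a unique solution.

K has rank 1, so it is an outer product K = u v^T: every row of K is a multiple of one row vector. Reading off the entries, u = (0, -3, 3, 3) and v = (-2, 1, 2, -2) (row i of K equals u_i·v^T). A rank-one matrix u v^T satisfies K u = u (v·u) and kills the (3)-dimensional subspace v^⊥, so its characteristic polynomial is lambda^3 (lambda - v·u) with v·u = tr K = -3. Hence the eigenvalues of I - K are 1 (multiplicity 3) and 1 - (-3) = 4, so det(I - K) = 4. (Direct check: I - K =
[[1, 0, 0, 0],
 [-6, 4, 6, -6],
 [6, -3, -5, 6],
 [6, -3, -6, 7]]
has determinant 4.) The finite-dimensional Fredholm alternative says: either (I - K) is invertible, or ker(I - K) ≠ {0} and then range(I - K) = ker((I - K)^*)^⊥, with dim ker(I - K) = dim ker((I - K)^*). Since det(I - K) ≠ 0, 1 is not an eigenvalue of K and ker(I - K) = {0}, so we are in the first case: for every y there is a unique x = (I - K)^(-1) y. Explicitly, by the Sherman–Morrison formula, (I - u v^T)^(-1) = I + u v^T/(1 - v·u), i.e. (I - K)^(-1) = I + K/(4).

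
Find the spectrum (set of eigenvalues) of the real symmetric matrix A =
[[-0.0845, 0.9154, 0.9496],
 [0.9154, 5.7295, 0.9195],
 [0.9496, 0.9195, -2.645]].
sigma(A) ≈ {-3, 0, 6}

A is real symmetric, so its spectrum consists of real eigenvalues. Expanding the characteristic polynomial of the displayed matrix gives
  det(λ I - A) = p(λ) = λ^3 + (-3)λ^2 + (-18)λ + (0).
Solving p(λ) = 0 yields eigenvalues ≈ -3, 0, 6. (A is shown rounded to 4 decimals, so these recover the underlying integer eigenvalues to within that precision.)
Verification: the trace of A = 3 equals the sum of eigenvalues 3, and det(A) ≈ 0.0005 matches the eigenvalue product 0.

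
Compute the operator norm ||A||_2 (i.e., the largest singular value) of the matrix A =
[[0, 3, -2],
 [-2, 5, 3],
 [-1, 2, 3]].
||A||_2 ≈ 7.1949 (= sqrt(largest eigenvalue of A^T A))

||A||_2 = sigma_max(A) = sqrt(lambda_max(A^T A)). Form the symmetric matrix M = A^T A =
[[5, -12, -9],
 [-12, 38, 15],
 [-9, 15, 22]].
Its characteristic polynomial (trace, sum of principal 2x2 minors, determinant of M give the coefficients) is
  p(λ) = det(λ I - M) = λ^3 - 65λ^2 + 686λ - 49.
No integer candidate from the rational root theorem (±divisors of 49) is a root, so the roots are irrational. The cubic discriminant is Δ = 682389729 > 0, so there are three distinct real roots. p(0) = -49 and p(1) = 573 have opposite signs, so a root lies in (0, 1); Newton's method refines it to λ ≈ 0.0719. p(13) = 81 and p(14) = -441 have opposite signs, so a root lies in (13, 14); Newton's method refines it to λ ≈ 13.1616. p(51) = -1477 and p(52) = 471 have opposite signs, so a root lies in (51, 52); Newton's method refines it to λ ≈ 51.7665. Check (Vieta): the three roots sum to 65, matching tr M = 65.
So the eigenvalues of A^T A are ≈ 0.0719, 13.1616, 51.7665 (all ≥ 0, as they must be for A^T A). The largest is λ_max ≈ 51.7665, hence ||A||_2 = sqrt(λ_max) ≈ 7.1949.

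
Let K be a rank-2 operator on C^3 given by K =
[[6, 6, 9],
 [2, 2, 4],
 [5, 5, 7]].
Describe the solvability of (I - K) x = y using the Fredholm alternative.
(I - K) is invertible (det(I - K) = -23 ≠ 0), so for every y in C^3 the equation (I - K) x = y has a unique solution.

K has rank 2 and factors as K = U V^T = u1 v1^T + u2 v2^T with u1 = (0, -2, 1), v1 = (-1, -1, -2), u2 = (-3, 0, -3), v2 = (-2, -2, -3) (multiplying out reproduces the displayed K). The nonzero eigenvalues of U V^T coincide with those of the 2 x 2 matrix G = V^T U = [[v1·u1, v1·u2], [v2·u1, v2·u2]] = [[0, 9], [1, 15]], and by the Sylvester determinant identity det(I_3 - U V^T) = det(I_2 - V^T U) = det([[1, -9], [-1, -14]]) = (1)(-14) - (-9)(-1) = -23. (Direct check: I - K =
[[-5, -6, -9],
 [-2, -1, -4],
 [-5, -5, -6]]
has determinant -23.) The finite-dimensional Fredholm alternative says: either (I - K) is invertible, or ker(I - K) ≠ {0} and then range(I - K) = ker((I - K)^*)^⊥, with dim ker(I - K) = dim ker((I - K)^*). Since det(I - K) ≠ 0, 1 is not an eigenvalue of K and ker(I - K) = {0}, so we are in the first case: for every y there is a unique x = (I - K)^(-1) y. (Explicitly, by the Woodbury identity, (I - U V^T)^(-1) = I + U (I_2 - G)^(-1) V^T.)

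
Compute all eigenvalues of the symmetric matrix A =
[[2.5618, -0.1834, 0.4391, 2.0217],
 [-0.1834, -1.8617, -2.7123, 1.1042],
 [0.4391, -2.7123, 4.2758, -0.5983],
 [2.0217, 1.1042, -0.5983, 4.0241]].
sigma(A) ≈ {-3, 1, 5, 6}

A is real symmetric, so its spectrum consists of real eigenvalues. Expanding the characteristic polynomial of the displayed matrix gives
  det(λ I - A) = p(λ) = λ^4 + (-9)λ^3 + (5)λ^2 + (93)λ + (-90.0021).
Solving p(λ) = 0 yields eigenvalues ≈ -3, 1, 5, 6. (A is shown rounded to 4 decimals, so these recover the underlying integer eigenvalues to within that precision.)
Verification: the trace of A = 9 equals the sum of eigenvalues 9, and det(A) ≈ -90.0021 matches the eigenvalue product -90.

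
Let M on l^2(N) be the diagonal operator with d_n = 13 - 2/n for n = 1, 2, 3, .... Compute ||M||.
||M|| = 13

For a diagonal operator on l^2 with entries d_n, ||M|| = sup_n |d_n|. Here d_1 = 11, d_2 = 12, ..., and d_n = 13 - 2/n increases monotonically toward 13. All terms lie in [11, 13), so |d_n| = d_n and the supremum is the limit 13, which is not attained by any individual d_n. Hence ||M|| = 13.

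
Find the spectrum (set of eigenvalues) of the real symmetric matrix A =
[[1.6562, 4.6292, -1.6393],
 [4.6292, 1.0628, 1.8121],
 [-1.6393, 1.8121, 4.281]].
sigma(A) ≈ {-4, 5, 6}

A is real symmetric, so its spectrum consists of real eigenvalues. Expanding the characteristic polynomial of the displayed matrix gives
  det(λ I - A) = p(λ) = λ^3 + (-7)λ^2 + (-14)λ + (120.0015).
Solving p(λ) = 0 yields eigenvalues ≈ -4, 5, 6. (A is shown rounded to 4 decimals, so these recover the underlying integer eigenvalues to within that precision.)
Verification: the trace of A = 7 equals the sum of eigenvalues 7, and det(A) ≈ -120.0015 matches the eigenvalue product -120.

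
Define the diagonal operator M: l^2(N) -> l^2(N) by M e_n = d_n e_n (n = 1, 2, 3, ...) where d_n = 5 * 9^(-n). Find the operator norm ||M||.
||M|| = 5/9 (attained at n = 1)

For M diagonal, ||M|| = sup_n |d_n|. The sequence d_n = 5 * 9^(-n) is positive and strictly decreasing (ratio 9^(-1) < 1), so the supremum is d_1 = 5/9. Hence ||M|| = 5/9.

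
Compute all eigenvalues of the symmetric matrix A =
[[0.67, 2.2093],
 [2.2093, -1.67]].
sigma(A) ≈ {-3, 2}

A is real symmetric, so its spectrum consists of real eigenvalues. Expanding the characteristic polynomial of the displayed matrix gives
  det(λ I - A) = p(λ) = λ^2 + (1)λ + (-6).
Solving p(λ) = 0 yields eigenvalues ≈ -3, 2. (A is shown rounded to 4 decimals, so these recover the underlying integer eigenvalues to within that precision.)
Verification: the trace of A = -1 equals the sum of eigenvalues -1, and det(A) ≈ -5.9999 matches the eigenvalue product -6.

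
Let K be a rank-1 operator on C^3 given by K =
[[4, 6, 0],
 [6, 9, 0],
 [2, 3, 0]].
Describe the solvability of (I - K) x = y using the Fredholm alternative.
(I - K) is invertible (det(I - K) = -12 ≠ 0), so for every y in C^3 the equation (I - K) x = y has a unique solution.

K has rank 1, so it is an outer product K = u v^T: every row of K is a multiple of one row vector. Reading off the entries, u = (-2, -3, -1) and v = (-2, -3, 0) (row i of K equals u_i·v^T). A rank-one matrix u v^T satisfies K u = u (v·u) and kills the (2)-dimensional subspace v^⊥, so its characteristic polynomial is lambda^2 (lambda - v·u) with v·u = tr K = 13. Hence the eigenvalues of I - K are 1 (multiplicity 2) and 1 - (13) = -12, so det(I - K) = -12. (Direct check: I - K =
[[-3, -6, 0],
 [-6, -8, 0],
 [-2, -3, 1]]
has determinant -12.) The finite-dimensional Fredholm alternative says: either (I - K) is invertible, or ker(I - K) ≠ {0} and then range(I - K) = ker((I - K)^*)^⊥, with dim ker(I - K) = dim ker((I - K)^*). Since det(I - K) ≠ 0, 1 is not an eigenvalue of K and ker(I - K) = {0}, so we are in the first case: for every y there is a unique x = (I - K)^(-1) y. Explicitly, by the Sherman–Morrison formula, (I - u v^T)^(-1) = I + u v^T/(1 - v·u), i.e. (I - K)^(-1) = I + K/(-12).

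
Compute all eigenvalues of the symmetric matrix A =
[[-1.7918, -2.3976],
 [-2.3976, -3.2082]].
sigma(A) ≈ {-5, 0}

A is real symmetric, so its spectrum consists of real eigenvalues. Expanding the characteristic polynomial of the displayed matrix gives
  det(λ I - A) = p(λ) = λ^2 + (5)λ + (0).
Solving p(λ) = 0 yields eigenvalues ≈ -5, 0. (A is shown rounded to 4 decimals, so these recover the underlying integer eigenvalues to within that precision.)
Verification: the trace of A = -5 equals the sum of eigenvalues -5, and det(A) ≈ -0.0000 matches the eigenvalue product 0.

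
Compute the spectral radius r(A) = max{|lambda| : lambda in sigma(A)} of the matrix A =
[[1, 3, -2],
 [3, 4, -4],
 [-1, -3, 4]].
r(A) ≈ 8.7553

The eigenvalues of A are the roots of its characteristic polynomial. With M = A (coefficients from the trace, the sum of principal 2x2 minors, and det A):
  p(λ) = det(λ I - M) = λ^3 - 9λ^2 + λ + 10.
No integer candidate from the rational root theorem (±divisors of 10) is a root, so the roots are irrational. The cubic discriminant is Δ = 24917 > 0, so there are three distinct real roots. p(-1) = -1 and p(0) = 10 have opposite signs, so a root lies in (-1, 0); Newton's method refines it to λ ≈ -0.9534. p(1) = 3 and p(2) = -16 have opposite signs, so a root lies in (1, 2); Newton's method refines it to λ ≈ 1.198. p(8) = -46 and p(9) = 19 have opposite signs, so a root lies in (8, 9); Newton's method refines it to λ ≈ 8.7553. Check (Vieta): the three roots sum to 9, matching tr M = 9.
Thus the eigenvalues (to 4 decimals) are -0.9534 (modulus 0.9534); 1.198 (modulus 1.198); 8.7553 (modulus 8.7553). The spectral radius is the largest modulus: r(A) ≈ 8.7553. (Cross-check: r(A) ≤ ||A||_2 ≈ 8.8656; equality holds whenever A is normal, though it can also hold for some non-normal A.)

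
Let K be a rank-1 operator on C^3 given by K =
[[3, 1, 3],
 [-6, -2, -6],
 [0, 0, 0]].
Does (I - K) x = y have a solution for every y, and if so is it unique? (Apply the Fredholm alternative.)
(I - K) is singular (det(I - K) = 0, i.e. 1 ∈ sigma(K)). (I - K) x = y is solvable iff y ⊥ ker((I - K)^*) = span{(3, 1, 3)}, i.e. iff 3y_1 + y_2 + 3y_3 = 0. When solvable, the solutions are x = y + c·(1, -2, 0), c arbitrary (ker(I - K) = span{(1, -2, 0)}, dimension 1).

K has rank 1, so it is an outer product K = u v^T: every row of K is a multiple of one row vector. Reading off the entries, u = (1, -2, 0) and v = (3, 1, 3) (row i of K equals u_i·v^T). A rank-one matrix u v^T satisfies K u = u (v·u) and kills the (2)-dimensional subspace v^⊥, so its characteristic polynomial is lambda^2 (lambda - v·u) with v·u = tr K = 1. Hence the eigenvalues of I - K are 1 (multiplicity 2) and 1 - (1) = 0, so det(I - K) = 0. (Direct check: I - K =
[[-2, -1, -3],
 [6, 3, 6],
 [0, 0, 1]]
has determinant 0.) So 1 is an eigenvalue of K and (I - K) is not invertible. The finite-dimensional Fredholm alternative says: either (I - K) is invertible, or ker(I - K) ≠ {0} and then range(I - K) = ker((I - K)^*)^⊥, with dim ker(I - K) = dim ker((I - K)^*). We are in the second case, so we need both kernels. Kernel of I - K: (I - K) u = u - u (v·u) = u - u = 0, so ker(I - K) = span{u} = span{(1, -2, 0)} (it is exactly 1-dimensional because rank(I - K) = 2). Kernel of the adjoint: K is real, so (I - K)^* = I - K^T = I - v u^T, and (I - v u^T) v = v - v (u·v) = 0; hence ker((I - K)^*) = span{v} = span{(3, 1, 3)}. Therefore (I - K) x = y is solvable iff <y, v> = 0, i.e. iff 3y_1 + y_2 + 3y_3 = 0. When this holds, K y = u (v·y) = 0, so (I - K) y = y and x = y is a particular solution; the full solution set is the line x = y + c·u = y + c·(1, -2, 0), c ∈ C.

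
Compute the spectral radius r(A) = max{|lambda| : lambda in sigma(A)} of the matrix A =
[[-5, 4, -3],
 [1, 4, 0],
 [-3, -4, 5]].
r(A) ≈ 6.4263

The eigenvalues of A are the roots of its characteristic polynomial. With M = A (coefficients from the trace, the sum of principal 2x2 minors, and det A):
  p(λ) = det(λ I - M) = λ^3 - 4λ^2 - 38λ + 144.
No integer candidate from the rational root theorem (±divisors of 144) is a root, so the roots are irrational. The cubic discriminant is Δ = 113568 > 0, so there are three distinct real roots. p(-7) = -129 and p(-6) = 12 have opposite signs, so a root lies in (-7, -6); Newton's method refines it to λ ≈ -6.0998. p(3) = 21 and p(4) = -8 have opposite signs, so a root lies in (3, 4); Newton's method refines it to λ ≈ 3.6735. p(6) = -12 and p(7) = 25 have opposite signs, so a root lies in (6, 7); Newton's method refines it to λ ≈ 6.4263. Check (Vieta): the three roots sum to 4, matching tr M = 4.
Thus the eigenvalues (to 4 decimals) are -6.0998 (modulus 6.0998); 3.6735 (modulus 3.6735); 6.4263 (modulus 6.4263). The spectral radius is the largest modulus: r(A) ≈ 6.4263. (Cross-check: r(A) ≤ ||A||_2 ≈ 8.6027; equality holds whenever A is normal, though it can also hold for some non-normal A.)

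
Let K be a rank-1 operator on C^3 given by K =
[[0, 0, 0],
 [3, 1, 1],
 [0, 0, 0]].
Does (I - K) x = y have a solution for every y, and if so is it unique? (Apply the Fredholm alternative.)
(I - K) is singular (det(I - K) = 0, i.e. 1 ∈ sigma(K)). (I - K) x = y is solvable iff y ⊥ ker((I - K)^*) = span{(3, 1, 1)}, i.e. iff 3y_1 + y_2 + y_3 = 0. When solvable, the solutions are x = y + c·(0, 1, 0), c arbitrary (ker(I - K) = span{(0, 1, 0)}, dimension 1).

K has rank 1, so it is an outer product K = u v^T: every row of K is a multiple of one row vector. Reading off the entries, u = (0, 1, 0) and v = (3, 1, 1) (row i of K equals u_i·v^T). A rank-one matrix u v^T satisfies K u = u (v·u) and kills the (2)-dimensional subspace v^⊥, so its characteristic polynomial is lambda^2 (lambda - v·u) with v·u = tr K = 1. Hence the eigenvalues of I - K are 1 (multiplicity 2) and 1 - (1) = 0, so det(I - K) = 0. (Direct check: I - K =
[[1, 0, 0],
 [-3, 0, -1],
 [0, 0, 1]]
has determinant 0.) So 1 is an eigenvalue of K and (I - K) is not invertible. The finite-dimensional Fredholm alternative says: either (I - K) is invertible, or ker(I - K) ≠ {0} and then range(I - K) = ker((I - K)^*)^⊥, with dim ker(I - K) = dim ker((I - K)^*). We are in the second case, so we need both kernels. Kernel of I - K: (I - K) u = u - u (v·u) = u - u = 0, so ker(I - K) = span{u} = span{(0, 1, 0)} (it is exactly 1-dimensional because rank(I - K) = 2). Kernel of the adjoint: K is real, so (I - K)^* = I - K^T = I - v u^T, and (I - v u^T) v = v - v (u·v) = 0; hence ker((I - K)^*) = span{v} = span{(3, 1, 1)}. Therefore (I - K) x = y is solvable iff <y, v> = 0, i.e. iff 3y_1 + y_2 + y_3 = 0. When this holds, K y = u (v·y) = 0, so (I - K) y = y and x = y is a particular solution; the full solution set is the line x = y + c·u = y + c·(0, 1, 0), c ∈ C.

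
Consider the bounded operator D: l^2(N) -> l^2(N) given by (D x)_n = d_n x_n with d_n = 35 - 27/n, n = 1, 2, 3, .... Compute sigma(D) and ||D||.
sigma(D) = {35 - 27/n : n ≥ 1} ∪ {35}; ||D|| = 35

A bounded diagonal operator on l^2 with diagonal entries d_n has spectrum equal to the closure of {d_n : n ≥ 1}: every d_n is an eigenvalue (with eigenvector e_n), so {d_n} ⊂ sigma(D); the spectrum is closed, so its closure is too; and for lambda not in the closure, (D - lambda I) has bounded inverse (the diagonal entries 1/(d_n - lambda) are bounded). For our sequence d_n = 35 - 27/n, n = 1, 2, 3, ...:
  - {d_n} = {35 - 27/n : n ≥ 1}; the only limit point is 35
  - closure = {35 - 27/n : n ≥ 1} ∪ {35}
For the norm: a diagonal operator has ||D|| = sup_n |d_n|. Here d_n = 35 - 27/n increases monotonically from d_1 = 8 toward 35, with all terms in [8, 35); so sup_n |d_n| = 35 (the supremum is the limit, not attained). So ||D|| = 35.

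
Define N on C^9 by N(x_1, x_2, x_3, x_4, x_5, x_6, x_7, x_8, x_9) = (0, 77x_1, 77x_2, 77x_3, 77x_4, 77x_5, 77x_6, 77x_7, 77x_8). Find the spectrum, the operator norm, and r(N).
sigma(N) = {0}; ||N|| = 77; r(N) = 0. (N is nilpotent with N^9 = 0.)

On C^9, N is a strictly lower-triangular matrix with 77 on the subdiagonal and zeros elsewhere, so its characteristic polynomial is lambda^9 and every eigenvalue is 0: sigma(N) = {0}. For the operator norm, N e_i = 77e_{i+1} for i = 1, ..., 8 and N e_9 = 0, so the singular values of N are 77 (with multiplicity 8) and 0; hence ||N|| = 77. The spectral radius r(N) = max|lambda| = 0. Note ||N|| > r(N) — characteristic of non-normal nilpotent operators. Indeed N^9 = 0.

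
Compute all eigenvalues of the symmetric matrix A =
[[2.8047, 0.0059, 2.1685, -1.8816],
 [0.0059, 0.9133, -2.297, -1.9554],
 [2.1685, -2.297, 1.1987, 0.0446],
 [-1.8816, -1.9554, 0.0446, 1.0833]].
sigma(A) ≈ {-2, -1, 4, 5}

A is real symmetric, so its spectrum consists of real eigenvalues. Expanding the characteristic polynomial of the displayed matrix gives
  det(λ I - A) = p(λ) = λ^4 + (-6)λ^3 + (-5)λ^2 + (42)λ + (40).
Solving p(λ) = 0 yields eigenvalues ≈ -2, -1, 4, 5. (A is shown rounded to 4 decimals, so these recover the underlying integer eigenvalues to within that precision.)
Verification: the trace of A = 6 equals the sum of eigenvalues 6, and det(A) ≈ 39.9999 matches the eigenvalue product 40.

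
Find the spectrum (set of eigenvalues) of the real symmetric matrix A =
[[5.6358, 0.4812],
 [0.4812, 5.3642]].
sigma(A) ≈ {5, 6}

A is real symmetric, so its spectrum consists of real eigenvalues. Expanding the characteristic polynomial of the displayed matrix gives
  det(λ I - A) = p(λ) = λ^2 + (-11)λ + (30).
Solving p(λ) = 0 yields eigenvalues ≈ 5, 6. (A is shown rounded to 4 decimals, so these recover the underlying integer eigenvalues to within that precision.)
Verification: the trace of A = 11 equals the sum of eigenvalues 11, and det(A) ≈ 30.0000 matches the eigenvalue product 30.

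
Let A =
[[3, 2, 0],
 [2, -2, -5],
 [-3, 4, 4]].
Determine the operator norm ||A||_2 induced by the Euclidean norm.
||A||_2 ≈ 8.4444 (= sqrt(largest eigenvalue of A^T A))

||A||_2 = sigma_max(A) = sqrt(lambda_max(A^T A)). Form the symmetric matrix M = A^T A =
[[22, -10, -22],
 [-10, 24, 26],
 [-22, 26, 41]].
Its characteristic polynomial (trace, sum of principal 2x2 minors, determinant of M give the coefficients) is
  p(λ) = det(λ I - M) = λ^3 - 87λ^2 + 1154λ - 2500.
No integer candidate from the rational root theorem (±divisors of 2500) is a root, so the roots are irrational. The cubic discriminant is Δ = 1696687348 > 0, so there are three distinct real roots. p(2) = -532 and p(3) = 206 have opposite signs, so a root lies in (2, 3); Newton's method refines it to λ ≈ 2.6982. p(12) = 548 and p(13) = -4 have opposite signs, so a root lies in (12, 13); Newton's method refines it to λ ≈ 12.9933. p(71) = -1222 and p(72) = 2828 have opposite signs, so a root lies in (71, 72); Newton's method refines it to λ ≈ 71.3084. Check (Vieta): the three roots sum to 87, matching tr M = 87.
So the eigenvalues of A^T A are ≈ 2.6982, 12.9933, 71.3084 (all ≥ 0, as they must be for A^T A). The largest is λ_max ≈ 71.3084, hence ||A||_2 = sqrt(λ_max) ≈ 8.4444.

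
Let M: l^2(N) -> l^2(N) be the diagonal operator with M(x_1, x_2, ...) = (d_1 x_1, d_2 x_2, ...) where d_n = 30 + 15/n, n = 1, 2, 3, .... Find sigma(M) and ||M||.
sigma(M) = {30 + 15/n : n ≥ 1} ∪ {30}; ||M|| = 45

A bounded diagonal operator on l^2 with diagonal entries d_n has spectrum equal to the closure of {d_n : n ≥ 1}: every d_n is an eigenvalue (with eigenvector e_n), so {d_n} ⊂ sigma(M); the spectrum is closed, so its closure is too; and for lambda not in the closure, (M - lambda I) has bounded inverse (the diagonal entries 1/(d_n - lambda) are bounded). For our sequence d_n = 30 + 15/n, n = 1, 2, 3, ...:
  - {d_n} = {30 + 15/n : n ≥ 1}; the only limit point is 30
  - closure = {30 + 15/n : n ≥ 1} ∪ {30}
For the norm: a diagonal operator has ||M|| = sup_n |d_n|. Here d_n = 30 + 15/n is positive and decreasing, so sup_n |d_n| = d_1 = 30 + 15 = 45. So ||M|| = 45.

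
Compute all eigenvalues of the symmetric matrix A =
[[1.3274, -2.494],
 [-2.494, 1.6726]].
sigma(A) ≈ {-1, 4}

A is real symmetric, so its spectrum consists of real eigenvalues. Expanding the characteristic polynomial of the displayed matrix gives
  det(λ I - A) = p(λ) = λ^2 + (-3)λ + (-4).
Solving p(λ) = 0 yields eigenvalues ≈ -1, 4. (A is shown rounded to 4 decimals, so these recover the underlying integer eigenvalues to within that precision.)
Verification: the trace of A = 3 equals the sum of eigenvalues 3, and det(A) ≈ -3.9998 matches the eigenvalue product -4.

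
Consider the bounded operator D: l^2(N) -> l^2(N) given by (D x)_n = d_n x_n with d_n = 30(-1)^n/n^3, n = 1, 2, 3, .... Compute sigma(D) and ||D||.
sigma(D) = {30(-1)^n/n^3 : n ≥ 1} ∪ {0}; ||D|| = 30

A bounded diagonal operator on l^2 with diagonal entries d_n has spectrum equal to the closure of {d_n : n ≥ 1}: every d_n is an eigenvalue (with eigenvector e_n), so {d_n} ⊂ sigma(D); the spectrum is closed, so its closure is too; and for lambda not in the closure, (D - lambda I) has bounded inverse (the diagonal entries 1/(d_n - lambda) are bounded). For our sequence d_n = 30(-1)^n/n^3, n = 1, 2, 3, ...:
  - {d_n} = {30(-1)^n/n^3 : n ≥ 1}; the only limit point is 0
  - closure = {30(-1)^n/n^3 : n ≥ 1} ∪ {0}
For the norm: a diagonal operator has ||D|| = sup_n |d_n|. Here |d_n| = 30/n^3 is decreasing, so sup_n |d_n| = |d_1| = 30. So ||D|| = 30.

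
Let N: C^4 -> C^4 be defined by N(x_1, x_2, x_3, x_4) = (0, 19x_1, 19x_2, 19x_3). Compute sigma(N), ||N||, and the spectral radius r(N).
sigma(N) = {0}; ||N|| = 19; r(N) = 0. (N is nilpotent with N^4 = 0.)

On C^4, N is a strictly lower-triangular matrix with 19 on the subdiagonal and zeros elsewhere, so its characteristic polynomial is lambda^4 and every eigenvalue is 0: sigma(N) = {0}. For the operator norm, N e_i = 19e_{i+1} for i = 1, ..., 3 and N e_4 = 0, so the singular values of N are 19 (with multiplicity 3) and 0; hence ||N|| = 19. The spectral radius r(N) = max|lambda| = 0. Note ||N|| > r(N) — characteristic of non-normal nilpotent operators. Indeed N^4 = 0.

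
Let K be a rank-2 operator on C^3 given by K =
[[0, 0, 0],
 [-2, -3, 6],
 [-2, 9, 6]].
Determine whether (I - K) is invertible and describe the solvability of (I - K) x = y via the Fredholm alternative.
(I - K) is invertible (det(I - K) = -74 ≠ 0), so for every y in C^3 the equation (I - K) x = y has a unique solution.

K has rank 2 and factors as K = U V^T = u1 v1^T + u2 v2^T with u1 = (0, -1, 3), v1 = (-1, 3, 3), u2 = (0, 3, -1), v2 = (-1, 0, 3) (multiplying out reproduces the displayed K). The nonzero eigenvalues of U V^T coincide with those of the 2 x 2 matrix G = V^T U = [[v1·u1, v1·u2], [v2·u1, v2·u2]] = [[6, 6], [9, -3]], and by the Sylvester determinant identity det(I_3 - U V^T) = det(I_2 - V^T U) = det([[-5, -6], [-9, 4]]) = (-5)(4) - (-6)(-9) = -74. (Direct check: I - K =
[[1, 0, 0],
 [2, 4, -6],
 [2, -9, -5]]
has determinant -74.) The finite-dimensional Fredholm alternative says: either (I - K) is invertible, or ker(I - K) ≠ {0} and then range(I - K) = ker((I - K)^*)^⊥, with dim ker(I - K) = dim ker((I - K)^*). Since det(I - K) ≠ 0, 1 is not an eigenvalue of K and ker(I - K) = {0}, so we are in the first case: for every y there is a unique x = (I - K)^(-1) y. (Explicitly, by the Woodbury identity, (I - U V^T)^(-1) = I + U (I_2 - G)^(-1) V^T.)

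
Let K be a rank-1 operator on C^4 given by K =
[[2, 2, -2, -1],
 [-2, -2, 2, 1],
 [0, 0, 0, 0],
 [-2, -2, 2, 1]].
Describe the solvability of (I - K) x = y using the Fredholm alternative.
(I - K) is singular (det(I - K) = 0, i.e. 1 ∈ sigma(K)). (I - K) x = y is solvable iff y ⊥ ker((I - K)^*) = span{(2, 2, -2, -1)}, i.e. iff 2y_1 + 2y_2 - 2y_3 - y_4 = 0. When solvable, the solutions are x = y + c·(1, -1, 0, -1), c arbitrary (ker(I - K) = span{(1, -1, 0, -1)}, dimension 1).

K has rank 1, so it is an outer product K = u v^T: every row of K is a multiple of one row vector. Reading off the entries, u = (1, -1, 0, -1) and v = (2, 2, -2, -1) (row i of K equals u_i·v^T). A rank-one matrix u v^T satisfies K u = u (v·u) and kills the (3)-dimensional subspace v^⊥, so its characteristic polynomial is lambda^3 (lambda - v·u) with v·u = tr K = 1. Hence the eigenvalues of I - K are 1 (multiplicity 3) and 1 - (1) = 0, so det(I - K) = 0. (Direct check: I - K =
[[-1, -2, 2, 1],
 [2, 3, -2, -1],
 [0, 0, 1, 0],
 [2, 2, -2, 0]]
has determinant 0.) So 1 is an eigenvalue of K and (I - K) is not invertible. The finite-dimensional Fredholm alternative says: either (I - K) is invertible, or ker(I - K) ≠ {0} and then range(I - K) = ker((I - K)^*)^⊥, with dim ker(I - K) = dim ker((I - K)^*). We are in the second case, so we need both kernels. Kernel of I - K: (I - K) u = u - u (v·u) = u - u = 0, so ker(I - K) = span{u} = span{(1, -1, 0, -1)} (it is exactly 1-dimensional because rank(I - K) = 3). Kernel of the adjoint: K is real, so (I - K)^* = I - K^T = I - v u^T, and (I - v u^T) v = v - v (u·v) = 0; hence ker((I - K)^*) = span{v} = span{(2, 2, -2, -1)}. Therefore (I - K) x = y is solvable iff <y, v> = 0, i.e. iff 2y_1 + 2y_2 - 2y_3 - y_4 = 0. When this holds, K y = u (v·y) = 0, so (I - K) y = y and x = y is a particular solution; the full solution set is the line x = y + c·u = y + c·(1, -1, 0, -1), c ∈ C.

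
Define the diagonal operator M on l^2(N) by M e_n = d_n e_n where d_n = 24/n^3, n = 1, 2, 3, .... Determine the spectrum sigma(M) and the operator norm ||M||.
sigma(M) = {24/n^3 : n ≥ 1} ∪ {0}; ||M|| = 24

A bounded diagonal operator on l^2 with diagonal entries d_n has spectrum equal to the closure of {d_n : n ≥ 1}: every d_n is an eigenvalue (with eigenvector e_n), so {d_n} ⊂ sigma(M); the spectrum is closed, so its closure is too; and for lambda not in the closure, (M - lambda I) has bounded inverse (the diagonal entries 1/(d_n - lambda) are bounded). For our sequence d_n = 24/n^3, n = 1, 2, 3, ...:
  - {d_n} = {24/n^3 : n ≥ 1}; the only limit point is 0
  - closure = {24/n^3 : n ≥ 1} ∪ {0}
For the norm: a diagonal operator has ||M|| = sup_n |d_n|. Here d_n = 24/n^3 is positive and decreasing, so sup_n |d_n| = d_1 = 24. So ||M|| = 24.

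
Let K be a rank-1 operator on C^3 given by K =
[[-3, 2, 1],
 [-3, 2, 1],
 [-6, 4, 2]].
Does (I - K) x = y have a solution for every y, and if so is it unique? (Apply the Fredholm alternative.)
(I - K) is singular (det(I - K) = 0, i.e. 1 ∈ sigma(K)). (I - K) x = y is solvable iff y ⊥ ker((I - K)^*) = span{(-3, 2, 1)}, i.e. iff -3y_1 + 2y_2 + y_3 = 0. When solvable, the solutions are x = y + c·(1, 1, 2), c arbitrary (ker(I - K) = span{(1, 1, 2)}, dimension 1).

K has rank 1, so it is an outer product K = u v^T: every row of K is a multiple of one row vector. Reading off the entries, u = (1, 1, 2) and v = (-3, 2, 1) (row i of K equals u_i·v^T). A rank-one matrix u v^T satisfies K u = u (v·u) and kills the (2)-dimensional subspace v^⊥, so its characteristic polynomial is lambda^2 (lambda - v·u) with v·u = tr K = 1. Hence the eigenvalues of I - K are 1 (multiplicity 2) and 1 - (1) = 0, so det(I - K) = 0. (Direct check: I - K =
[[4, -2, -1],
 [3, -1, -1],
 [6, -4, -1]]
has determinant 0.) So 1 is an eigenvalue of K and (I - K) is not invertible. The finite-dimensional Fredholm alternative says: either (I - K) is invertible, or ker(I - K) ≠ {0} and then range(I - K) = ker((I - K)^*)^⊥, with dim ker(I - K) = dim ker((I - K)^*). We are in the second case, so we need both kernels. Kernel of I - K: (I - K) u = u - u (v·u) = u - u = 0, so ker(I - K) = span{u} = span{(1, 1, 2)} (it is exactly 1-dimensional because rank(I - K) = 2). Kernel of the adjoint: K is real, so (I - K)^* = I - K^T = I - v u^T, and (I - v u^T) v = v - v (u·v) = 0; hence ker((I - K)^*) = span{v} = span{(-3, 2, 1)}. Therefore (I - K) x = y is solvable iff <y, v> = 0, i.e. iff -3y_1 + 2y_2 + y_3 = 0. When this holds, K y = u (v·y) = 0, so (I - K) y = y and x = y is a particular solution; the full solution set is the line x = y + c·u = y + c·(1, 1, 2), c ∈ C.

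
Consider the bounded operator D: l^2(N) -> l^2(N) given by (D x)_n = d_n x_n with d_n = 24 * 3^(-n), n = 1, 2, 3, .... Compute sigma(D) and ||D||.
sigma(D) = {24 * 3^(-n) : n ≥ 1} ∪ {0}; ||D|| = 8

A bounded diagonal operator on l^2 with diagonal entries d_n has spectrum equal to the closure of {d_n : n ≥ 1}: every d_n is an eigenvalue (with eigenvector e_n), so {d_n} ⊂ sigma(D); the spectrum is closed, so its closure is too; and for lambda not in the closure, (D - lambda I) has bounded inverse (the diagonal entries 1/(d_n - lambda) are bounded). For our sequence d_n = 24 * 3^(-n), n = 1, 2, 3, ...:
  - {d_n} = {24 * 3^(-n) : n ≥ 1}; the only limit point is 0
  - closure = {24 * 3^(-n) : n ≥ 1} ∪ {0}
For the norm: a diagonal operator has ||D|| = sup_n |d_n|. Here d_n = 24 * 3^(-n) is positive and decreasing, so sup_n |d_n| = d_1 = 24/3 = 8. So ||D|| = 8.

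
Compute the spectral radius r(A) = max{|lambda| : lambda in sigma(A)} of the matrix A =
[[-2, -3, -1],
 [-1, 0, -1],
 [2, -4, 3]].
r(A) ≈ 3.8922

The eigenvalues of A are the roots of its characteristic polynomial. With M = A (coefficients from the trace, the sum of principal 2x2 minors, and det A):
  p(λ) = det(λ I - M) = λ^3 - λ^2 - 11λ - 1.
No integer candidate from the rational root theorem (±divisors of 1) is a root, so the roots are irrational. The cubic discriminant is Δ = 5216 > 0, so there are three distinct real roots. p(-3) = -4 and p(-2) = 9 have opposite signs, so a root lies in (-3, -2); Newton's method refines it to λ ≈ -2.8004. p(-1) = 8 and p(0) = -1 have opposite signs, so a root lies in (-1, 0); Newton's method refines it to λ ≈ -0.0917. p(3) = -16 and p(4) = 3 have opposite signs, so a root lies in (3, 4); Newton's method refines it to λ ≈ 3.8922. Check (Vieta): the three roots sum to 1, matching tr M = 1.
Thus the eigenvalues (to 4 decimals) are -2.8004 (modulus 2.8004); -0.0917 (modulus 0.0917); 3.8922 (modulus 3.8922). The spectral radius is the largest modulus: r(A) ≈ 3.8922. (Cross-check: r(A) ≤ ||A||_2 ≈ 5.5732; equality holds whenever A is normal, though it can also hold for some non-normal A.)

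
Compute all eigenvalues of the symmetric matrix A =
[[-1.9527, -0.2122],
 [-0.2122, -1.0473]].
sigma(A) ≈ {-2, -1}

A is real symmetric, so its spectrum consists of real eigenvalues. Expanding the characteristic polynomial of the displayed matrix gives
  det(λ I - A) = p(λ) = λ^2 + (3)λ + (2).
Solving p(λ) = 0 yields eigenvalues ≈ -2, -1. (A is shown rounded to 4 decimals, so these recover the underlying integer eigenvalues to within that precision.)
Verification: the trace of A = -3 equals the sum of eigenvalues -3, and det(A) ≈ 2.0000 matches the eigenvalue product 2.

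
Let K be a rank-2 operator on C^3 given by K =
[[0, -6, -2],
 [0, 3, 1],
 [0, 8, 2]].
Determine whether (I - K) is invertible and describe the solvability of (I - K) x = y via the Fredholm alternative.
(I - K) is invertible (det(I - K) = -6 ≠ 0), so for every y in C^3 the equation (I - K) x = y has a unique solution.

K has rank 2 and factors as K = U V^T = u1 v1^T + u2 v2^T with u1 = (-2, 1, 2), v1 = (0, 3, 1), u2 = (0, 0, 2), v2 = (0, 1, 0) (multiplying out reproduces the displayed K). The nonzero eigenvalues of U V^T coincide with those of the 2 x 2 matrix G = V^T U = [[v1·u1, v1·u2], [v2·u1, v2·u2]] = [[5, 2], [1, 0]], and by the Sylvester determinant identity det(I_3 - U V^T) = det(I_2 - V^T U) = det([[-4, -2], [-1, 1]]) = (-4)(1) - (-2)(-1) = -6. (Direct check: I - K =
[[1, 6, 2],
 [0, -2, -1],
 [0, -8, -1]]
has determinant -6.) The finite-dimensional Fredholm alternative says: either (I - K) is invertible, or ker(I - K) ≠ {0} and then range(I - K) = ker((I - K)^*)^⊥, with dim ker(I - K) = dim ker((I - K)^*). Since det(I - K) ≠ 0, 1 is not an eigenvalue of K and ker(I - K) = {0}, so we are in the first case: for every y there is a unique x = (I - K)^(-1) y. (Explicitly, by the Woodbury identity, (I - U V^T)^(-1) = I + U (I_2 - G)^(-1) V^T.)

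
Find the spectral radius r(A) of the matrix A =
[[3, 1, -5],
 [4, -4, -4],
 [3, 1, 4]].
r(A) ≈ 5.6817

The eigenvalues of A are the roots of its characteristic polynomial. With M = A (coefficients from the trace, the sum of principal 2x2 minors, and det A):
  p(λ) = det(λ I - M) = λ^3 - 3λ^2 - λ + 144.
No integer candidate from the rational root theorem (±divisors of 144) is a root, so the roots are irrational. The cubic discriminant is Δ = -536531 < 0, so there is one real root and a complex-conjugate pair. p(-5) = -51 and p(-4) = 36 have opposite signs, so a root lies in (-5, -4); Newton's method refines it to λ ≈ -4.4608. Dividing out (λ - (-4.4608)) leaves approximately λ^2 - 7.4608λ + 32.2812. For λ^2 - 7.4608λ + 32.2812 the discriminant is -73.4611. It is negative, so the remaining roots are the complex-conjugate pair λ ≈ 3.7304 ± 4.2855i. Their product equals the constant term, so |λ|^2 ≈ 32.2812 and |λ| ≈ 5.6817.
Thus the eigenvalues (to 4 decimals) are -4.4608 (modulus 4.4608); 3.7304 ± 4.2855i (modulus 5.6817). The spectral radius is the largest modulus: r(A) ≈ 5.6817. (Cross-check: r(A) ≤ ||A||_2 ≈ 8.5751; equality holds whenever A is normal, though it can also hold for some non-normal A.)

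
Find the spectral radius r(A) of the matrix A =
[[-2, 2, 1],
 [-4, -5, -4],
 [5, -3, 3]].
r(A) = 5

The eigenvalues of A are the roots of its characteristic polynomial. With M = A (coefficients from the trace, the sum of principal 2x2 minors, and det A):
  p(λ) = det(λ I - M) = λ^3 + 4λ^2 - 20λ - 75.
By the rational root theorem any rational root is an integer divisor of 75. Testing λ = -5: p(-5) = -125 + 100 + 100 - 75 = 0, so λ = -5 is a root. Dividing out (λ + 5) leaves p(λ) = (λ + 5)(λ^2 - λ - 15). For λ^2 - λ - 15 the discriminant is 61. It is nonnegative but not a perfect square, so the roots are real and irrational: λ = (1 ± sqrt(61))/2 ≈ 4.4051, -3.4051.
Thus the eigenvalues (to 4 decimals) are 4.4051 (modulus 4.4051); -3.4051 (modulus 3.4051); -5 (modulus 5). The spectral radius is the largest modulus: r(A) = 5. (Cross-check: r(A) ≤ ||A||_2 ≈ 8.2752; equality holds whenever A is normal, though it can also hold for some non-normal A.)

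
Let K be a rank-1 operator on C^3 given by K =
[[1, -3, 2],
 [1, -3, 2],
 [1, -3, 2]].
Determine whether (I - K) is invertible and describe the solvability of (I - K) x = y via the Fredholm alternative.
(I - K) is invertible (det(I - K) = 1 ≠ 0), so for every y in C^3 the equation (I - K) x = y has a unique solution.

K has rank 1, so it is an outer product K = u v^T: every row of K is a multiple of one row vector. Reading off the entries, u = (-1, -1, -1) and v = (-1, 3, -2) (row i of K equals u_i·v^T). A rank-one matrix u v^T satisfies K u = u (v·u) and kills the (2)-dimensional subspace v^⊥, so its characteristic polynomial is lambda^2 (lambda - v·u) with v·u = tr K = 0. Hence the eigenvalues of I - K are 1 (multiplicity 2) and 1 - (0) = 1, so det(I - K) = 1. (Direct check: I - K =
[[0, 3, -2],
 [-1, 4, -2],
 [-1, 3, -1]]
has determinant 1.) The finite-dimensional Fredholm alternative says: either (I - K) is invertible, or ker(I - K) ≠ {0} and then range(I - K) = ker((I - K)^*)^⊥, with dim ker(I - K) = dim ker((I - K)^*). Since det(I - K) ≠ 0, 1 is not an eigenvalue of K and ker(I - K) = {0}, so we are in the first case: for every y there is a unique x = (I - K)^(-1) y. Explicitly, by the Sherman–Morrison formula, (I - u v^T)^(-1) = I + u v^T/(1 - v·u), i.e. (I - K)^(-1) = I + K.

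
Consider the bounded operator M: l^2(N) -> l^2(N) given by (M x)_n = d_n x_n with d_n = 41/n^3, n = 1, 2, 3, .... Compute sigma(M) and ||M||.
sigma(M) = {41/n^3 : n ≥ 1} ∪ {0}; ||M|| = 41

A bounded diagonal operator on l^2 with diagonal entries d_n has spectrum equal to the closure of {d_n : n ≥ 1}: every d_n is an eigenvalue (with eigenvector e_n), so {d_n} ⊂ sigma(M); the spectrum is closed, so its closure is too; and for lambda not in the closure, (M - lambda I) has bounded inverse (the diagonal entries 1/(d_n - lambda) are bounded). For our sequence d_n = 41/n^3, n = 1, 2, 3, ...:
  - {d_n} = {41/n^3 : n ≥ 1}; the only limit point is 0
  - closure = {41/n^3 : n ≥ 1} ∪ {0}
For the norm: a diagonal operator has ||M|| = sup_n |d_n|. Here d_n = 41/n^3 is positive and decreasing, so sup_n |d_n| = d_1 = 41. So ||M|| = 41.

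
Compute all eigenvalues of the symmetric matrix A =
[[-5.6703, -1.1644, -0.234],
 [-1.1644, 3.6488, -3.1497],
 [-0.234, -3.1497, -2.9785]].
sigma(A) ≈ {-6, -4, 5}

A is real symmetric, so its spectrum consists of real eigenvalues. Expanding the characteristic polynomial of the displayed matrix gives
  det(λ I - A) = p(λ) = λ^3 + (5)λ^2 + (-26)λ + (-120).
Solving p(λ) = 0 yields eigenvalues ≈ -6, -4, 5. (A is shown rounded to 4 decimals, so these recover the underlying integer eigenvalues to within that precision.)
Verification: the trace of A = -5 equals the sum of eigenvalues -5, and det(A) ≈ 119.9995 matches the eigenvalue product 120.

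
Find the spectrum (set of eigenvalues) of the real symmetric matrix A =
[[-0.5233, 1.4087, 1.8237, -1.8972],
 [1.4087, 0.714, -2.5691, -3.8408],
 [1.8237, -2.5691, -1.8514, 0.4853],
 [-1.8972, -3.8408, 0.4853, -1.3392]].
sigma(A) ≈ {-5, -4, 1, 5}

A is real symmetric, so its spectrum consists of real eigenvalues. Expanding the characteristic polynomial of the displayed matrix gives
  det(λ I - A) = p(λ) = λ^4 + (3)λ^3 + (-29)λ^2 + (-74.9974)λ + (100.002).
Solving p(λ) = 0 yields eigenvalues ≈ -5, -4, 1, 5. (A is shown rounded to 4 decimals, so these recover the underlying integer eigenvalues to within that precision.)
Verification: the trace of A = -3 equals the sum of eigenvalues -3, and det(A) ≈ 100.0020 matches the eigenvalue product 100.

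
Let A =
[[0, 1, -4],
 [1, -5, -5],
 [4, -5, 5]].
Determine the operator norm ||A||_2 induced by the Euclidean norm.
||A||_2 ≈ 8.7582 (= sqrt(largest eigenvalue of A^T A))

||A||_2 = sigma_max(A) = sqrt(lambda_max(A^T A)). Form the symmetric matrix M = A^T A =
[[17, -25, 15],
 [-25, 51, -4],
 [15, -4, 66]].
Its characteristic polynomial (trace, sum of principal 2x2 minors, determinant of M give the coefficients) is
  p(λ) = det(λ I - M) = λ^3 - 134λ^2 + 4489λ - 7225.
No integer candidate from the rational root theorem (±divisors of 7225) is a root, so the roots are irrational. The cubic discriminant is Δ = 7282633825 > 0, so there are three distinct real roots. p(1) = -2869 and p(2) = 1225 have opposite signs, so a root lies in (1, 2); Newton's method refines it to λ ≈ 1.6941. p(55) = 695 and p(56) = -449 have opposite signs, so a root lies in (55, 56); Newton's method refines it to λ ≈ 55.6007. p(76) = -1069 and p(77) = 475 have opposite signs, so a root lies in (76, 77); Newton's method refines it to λ ≈ 76.7052. Check (Vieta): the three roots sum to 134, matching tr M = 134.
So the eigenvalues of A^T A are ≈ 1.6941, 55.6007, 76.7052 (all ≥ 0, as they must be for A^T A). The largest is λ_max ≈ 76.7052, hence ||A||_2 = sqrt(λ_max) ≈ 8.7582.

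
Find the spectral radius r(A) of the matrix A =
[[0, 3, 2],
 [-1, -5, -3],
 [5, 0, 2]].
r(A) ≈ 5.6601

The eigenvalues of A are the roots of its characteristic polynomial. With M = A (coefficients from the trace, the sum of principal 2x2 minors, and det A):
  p(λ) = det(λ I - M) = λ^3 + 3λ^2 - 17λ - 11.
No integer candidate from the rational root theorem (±divisors of 11) is a root, so the roots are irrational. The cubic discriminant is Δ = 30272 > 0, so there are three distinct real roots. p(-6) = -17 and p(-5) = 24 have opposite signs, so a root lies in (-6, -5); Newton's method refines it to λ ≈ -5.6601. p(-1) = 8 and p(0) = -11 have opposite signs, so a root lies in (-1, 0); Newton's method refines it to λ ≈ -0.5967. p(3) = -8 and p(4) = 33 have opposite signs, so a root lies in (3, 4); Newton's method refines it to λ ≈ 3.2568. Check (Vieta): the three roots sum to -3, matching tr M = -3.
Thus the eigenvalues (to 4 decimals) are -5.6601 (modulus 5.6601); -0.5967 (modulus 0.5967); 3.2568 (modulus 3.2568). The spectral radius is the largest modulus: r(A) ≈ 5.6601. (Cross-check: r(A) ≤ ||A||_2 ≈ 7.2925; equality holds whenever A is normal, though it can also hold for some non-normal A.)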